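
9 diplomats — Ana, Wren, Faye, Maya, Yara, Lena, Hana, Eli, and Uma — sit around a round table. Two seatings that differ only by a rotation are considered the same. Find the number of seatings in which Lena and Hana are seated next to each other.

10080

Glue Lena and Hana into a block (2 internal orders). Seating 8 units around a circle gives (7)! arrangements.
So 2 × (7)! = 2 × 5040 = 10080.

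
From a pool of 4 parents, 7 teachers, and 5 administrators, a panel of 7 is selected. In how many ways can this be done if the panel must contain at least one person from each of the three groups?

Unrestricted: C(16,7) = 11440 ways to pick any 7 of the 16.
Selections missing a whole group: no parents → C(12,7) = 792; no teachers → C(9,7) = 36; no administrators → C(11,7) = 330.
Add back selections omitting two groups (i.e. drawn from a single group): C(4,7) + C(7,7) + C(5,7) = 1.
By inclusion–exclusion: 11440 − 1158 + 1 = 10283.

10283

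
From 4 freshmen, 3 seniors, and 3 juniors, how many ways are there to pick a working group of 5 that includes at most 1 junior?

Split by how many juniors are chosen (0 through 1).
Sum: C(3,0)·C(7,5) + C(3,1)·C(7,4) = 21 + 105 = 126.

126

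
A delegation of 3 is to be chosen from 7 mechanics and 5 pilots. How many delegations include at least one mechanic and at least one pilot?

175

Unrestricted: C(12,3) = 220 ways to pick any 3 of the 12.
Selections missing a whole group: no mechanics → C(5,3) = 10; no pilots → C(7,3) = 35.
Both groups omitted at once is impossible, so 220 − 45 = 175.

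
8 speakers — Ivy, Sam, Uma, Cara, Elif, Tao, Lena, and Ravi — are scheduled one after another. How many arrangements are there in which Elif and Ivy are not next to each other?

Of the 8! = 40320 arrangements, those with Elif and Ivy adjacent number 2 × 7! = 10080 (treat the pair as a block with 2 internal orders).
So 40320 − 10080 = 30240 arrangements keep them apart.

30240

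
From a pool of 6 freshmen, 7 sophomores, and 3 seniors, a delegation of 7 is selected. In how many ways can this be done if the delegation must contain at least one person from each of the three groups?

9569

With no constraint there are C(16,7) = 11440 possible selections.
Selections missing a whole group: no freshmen → C(10,7) = 120; no sophomores → C(9,7) = 36; no seniors → C(13,7) = 1716.
Add back selections omitting two groups (i.e. drawn from a single group): C(6,7) + C(7,7) + C(3,7) = 1.
By inclusion–exclusion: 11440 − 1872 + 1 = 9569.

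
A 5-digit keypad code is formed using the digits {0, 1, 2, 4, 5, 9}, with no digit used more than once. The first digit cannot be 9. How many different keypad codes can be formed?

600

The first digit has 6−1 = 5 choices (anything except 9).
The remaining 4 digits are filled from the other 5 symbols without repetition: 5 × 4 × 3 × 2 = 120.
Total: 5 × 120 = 600.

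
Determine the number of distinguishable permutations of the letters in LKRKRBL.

The 7 letters of LKRKRBL have repeats: K appearing twice, L appearing twice, and R appearing twice.
Dividing 7! = 5040 by 2!·2!·2! = 8 for the repeated letters gives 630.

630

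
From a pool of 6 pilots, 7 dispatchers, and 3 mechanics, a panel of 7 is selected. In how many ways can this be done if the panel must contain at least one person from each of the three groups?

Total 7-person selections from all 16: C(16,7) = 11440.
Subtract selections that omit an entire group: no pilots → C(10,7) = 120; no dispatchers → C(9,7) = 36; no mechanics → C(13,7) = 1716.
Add back selections omitting two groups (i.e. drawn from a single group): C(6,7) + C(7,7) + C(3,7) = 1.
By inclusion–exclusion: 11440 − 1872 + 1 = 9569.

9569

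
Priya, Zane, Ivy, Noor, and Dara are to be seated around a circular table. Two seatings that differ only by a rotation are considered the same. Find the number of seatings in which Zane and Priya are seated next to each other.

12

Treat {Zane, Priya} as one unit (2 internal orders) and seat the resulting 4 units around the table: (3)! circular arrangements.
So 2 × (3)! = 2 × 6 = 12.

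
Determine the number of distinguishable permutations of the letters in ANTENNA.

Letter multiplicities in ANTENNA: A×2, E×1, N×3, T×1.
The number of distinct arrangements is 7!/(3!·2!) = 5040/12 = 420.

420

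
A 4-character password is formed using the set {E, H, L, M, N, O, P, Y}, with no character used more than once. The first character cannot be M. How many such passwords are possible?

1470

The first character has 8−1 = 7 choices (anything except M).
The remaining 3 characters are filled from the other 7 symbols without repetition: 7 × 6 × 5 = 210.
Total: 7 × 210 = 1470.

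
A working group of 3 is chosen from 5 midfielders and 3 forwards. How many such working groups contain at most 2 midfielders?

46

Split by how many midfielders are chosen (0 through 2).
Sum: C(5,0)·C(3,3) + C(5,1)·C(3,2) + C(5,2)·C(3,1) = 1 + 15 + 30 = 46.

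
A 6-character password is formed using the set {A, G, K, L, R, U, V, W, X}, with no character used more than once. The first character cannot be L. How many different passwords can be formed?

The first character has 9−1 = 8 choices (anything except L).
The remaining 5 characters are filled from the other 8 symbols without repetition: 8 × 7 × 6 × 5 × 4 = 6720.
Total: 8 × 6720 = 53760.

53760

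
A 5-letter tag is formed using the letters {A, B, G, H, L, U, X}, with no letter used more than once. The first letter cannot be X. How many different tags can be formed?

The first letter has 7−1 = 6 choices (anything except X).
The remaining 4 letters are filled from the other 6 symbols without repetition: 6 × 5 × 4 × 3 = 360.
Total: 6 × 360 = 2160.

2160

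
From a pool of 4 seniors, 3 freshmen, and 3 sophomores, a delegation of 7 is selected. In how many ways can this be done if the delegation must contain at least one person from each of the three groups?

118

Unrestricted: C(10,7) = 120 ways to pick any 7 of the 10.
Subtract selections that omit an entire group: no seniors → C(6,7) = 0; no freshmen → C(7,7) = 1; no sophomores → C(7,7) = 1.
Add back selections omitting two groups (i.e. drawn from a single group): C(4,7) + C(3,7) + C(3,7) = 0.
By inclusion–exclusion: 120 − 2 + 0 = 118.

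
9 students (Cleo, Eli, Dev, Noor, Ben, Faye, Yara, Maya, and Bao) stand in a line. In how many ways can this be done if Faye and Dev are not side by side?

Of the 9! = 362880 arrangements, those with Faye and Dev adjacent number 2 × 8! = 80640 (treat the pair as a block with 2 internal orders).
So 362880 − 80640 = 282240 arrangements keep them apart.

282240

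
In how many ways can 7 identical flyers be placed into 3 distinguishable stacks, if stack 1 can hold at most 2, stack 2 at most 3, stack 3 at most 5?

By stars and bars, unrestricted non-negative solutions to x_1+…+x_3 = 7 number C(7+2,2) = 36.
Subtract solutions that violate a single cap (substitute x_i' = x_i − (cap_i+1)): x_1 ≥ 3 gives C(6,2) = 15; x_2 ≥ 4 gives C(5,2) = 10; x_3 ≥ 6 gives C(3,2) = 3. Together 28.
Add back pairs where two caps are both exceeded: 1 + 0 + 0 = 1.
By inclusion–exclusion the count is 36 − 28 + 1 = 9.

9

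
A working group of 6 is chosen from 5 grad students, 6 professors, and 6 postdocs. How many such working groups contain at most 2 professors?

8184

Split by how many professors are chosen (0 through 2).
Sum: C(6,0)·C(11,6) + C(6,1)·C(11,5) + C(6,2)·C(11,4) = 462 + 2772 + 4950 = 8184.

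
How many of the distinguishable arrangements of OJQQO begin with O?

With the first slot taken by O, it remains to arrange the other 4 letters (JQQO).
Those 4 letters have Q appearing twice, giving (4)!/(2!) = 12.

12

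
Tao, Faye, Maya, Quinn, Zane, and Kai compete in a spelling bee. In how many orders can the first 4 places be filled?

This is an ordered selection of 4 from 6: P(6,4).
That gives 6 × 5 × 4 × 3 = 360.

360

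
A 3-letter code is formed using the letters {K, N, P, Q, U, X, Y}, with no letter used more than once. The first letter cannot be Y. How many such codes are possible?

The first letter has 7−1 = 6 choices (anything except Y).
The remaining 2 letters are filled from the other 6 symbols without repetition: 6 × 5 = 30.
Total: 6 × 30 = 180.

180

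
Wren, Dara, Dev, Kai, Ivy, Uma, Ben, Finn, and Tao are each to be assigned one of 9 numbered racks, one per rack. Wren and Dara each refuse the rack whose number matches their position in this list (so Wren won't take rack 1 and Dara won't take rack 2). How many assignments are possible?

Let Aᵢ (for i ∈ {1, 2}) be the placements that put person i in their forbidden rack. Any j of these fix j positions, leaving (9−j)! ways to fill the rest, and there are C(2,j) ways to pick which j.
By inclusion–exclusion, the number of valid placements is Σ_{j=0}^{2} (−1)^j C(2,j)·(9−j)!.
Computing: 362880 − 80640 + 5040 = 287280.

287280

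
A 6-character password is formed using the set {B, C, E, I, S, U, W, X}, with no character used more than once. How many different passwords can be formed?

20160

With no repetition, fill the 6 characters in order: 8 choices, then 7, down to 3.
That product is 8 × 7 × 6 × 5 × 4 × 3 = 20160.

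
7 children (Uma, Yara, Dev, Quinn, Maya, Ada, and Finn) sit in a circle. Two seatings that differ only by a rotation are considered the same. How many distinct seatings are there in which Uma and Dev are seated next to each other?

240

Glue Uma and Dev into a block (2 internal orders). Seating 6 units around a circle gives (5)! arrangements.
So 2 × (5)! = 2 × 120 = 240.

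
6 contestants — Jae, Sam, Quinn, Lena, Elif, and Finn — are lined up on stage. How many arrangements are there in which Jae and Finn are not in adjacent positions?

480

There are 6! = 720 arrangements in all. If Jae and Finn are adjacent, merging them into one block gives 2·(5)! = 240 arrangements.
So 720 − 240 = 480 arrangements keep them apart.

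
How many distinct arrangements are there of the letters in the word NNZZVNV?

210

NNZZVNV has 7 letters with N appearing 3 times, V appearing twice, and Z appearing twice.
The number of distinct arrangements is 7!/(3!·2!·2!) = 5040/24 = 210.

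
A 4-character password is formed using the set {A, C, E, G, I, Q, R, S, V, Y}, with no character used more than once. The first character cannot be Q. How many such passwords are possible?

4536

The first character has 10−1 = 9 choices (anything except Q).
The remaining 3 characters are filled from the other 9 symbols without repetition: 9 × 8 × 7 = 504.
Total: 9 × 504 = 4536.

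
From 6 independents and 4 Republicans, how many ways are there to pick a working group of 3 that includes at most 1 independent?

Split by how many independents are chosen (0 through 1).
Sum: C(6,0)·C(4,3) + C(6,1)·C(4,2) = 4 + 36 = 40.

40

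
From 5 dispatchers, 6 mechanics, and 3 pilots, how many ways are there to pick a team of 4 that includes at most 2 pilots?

Split by how many pilots are chosen (0 through 2).
Sum: C(3,0)·C(11,4) + C(3,1)·C(11,3) + C(3,2)·C(11,2) = 330 + 495 + 165 = 990.

990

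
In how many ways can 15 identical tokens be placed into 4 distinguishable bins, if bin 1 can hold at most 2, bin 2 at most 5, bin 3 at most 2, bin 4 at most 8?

Without the upper bounds there are C(18,3) = 816 ways to split 15 among 4 bins.
Subtract solutions that violate a single cap (substitute x_i' = x_i − (cap_i+1)): x_1 ≥ 3 gives C(15,3) = 455; x_2 ≥ 6 gives C(12,3) = 220; x_3 ≥ 3 gives C(15,3) = 455; x_4 ≥ 9 gives C(9,3) = 84. Together 1214.
Add back pairs where two caps are both exceeded: 84 + 220 + 20 + 84 + 1 + 20 = 429.
Subtract triples: 20 + 0 + 1 + 0 = 21.
By inclusion–exclusion the count is 816 − 1214 + 429 − 21 = 10.

10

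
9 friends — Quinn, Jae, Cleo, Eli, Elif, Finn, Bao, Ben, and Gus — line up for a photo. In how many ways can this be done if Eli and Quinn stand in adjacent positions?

Glue Eli and Quinn into one block (2 internal orders), leaving 8 units to arrange in a row.
So the count is 2·(8)! = 80640.

80640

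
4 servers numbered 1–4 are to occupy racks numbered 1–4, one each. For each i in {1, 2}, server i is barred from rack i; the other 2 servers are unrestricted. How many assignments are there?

14

Let Aᵢ (for i ∈ {1, 2}) be the placements that put server i in its forbidden rack. Any j of these fix j positions, leaving (4−j)! ways to fill the rest, and there are C(2,j) ways to pick which j.
By inclusion–exclusion, the number of valid placements is Σ_{j=0}^{2} (−1)^j C(2,j)·(4−j)!.
Computing: 24 − 12 + 2 = 14.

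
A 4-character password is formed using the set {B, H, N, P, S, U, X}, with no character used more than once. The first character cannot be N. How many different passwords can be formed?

The first character has 7−1 = 6 choices (anything except N).
The remaining 3 characters are filled from the other 6 symbols without repetition: 6 × 5 × 4 = 120.
Total: 6 × 120 = 720.

720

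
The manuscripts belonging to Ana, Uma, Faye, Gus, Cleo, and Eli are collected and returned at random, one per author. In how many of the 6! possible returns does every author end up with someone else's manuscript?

265

Count assignments avoiding every fixed point. For any j of the 6 authors fixed to their own manuscript, the other 6−j can be arranged in (6−j)! ways.
By inclusion–exclusion this is Σ_{j=0}^{6} (−1)^j C(6,j)·(6−j)!.
Computing: 720 − 720 + 360 − 120 + 30 − 6 + 1 = 265.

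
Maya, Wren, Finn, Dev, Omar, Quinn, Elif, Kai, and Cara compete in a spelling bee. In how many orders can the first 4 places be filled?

This is an ordered selection of 4 from 9: P(9,4).
That gives 9 × 8 × 7 × 6 = 3024.

3024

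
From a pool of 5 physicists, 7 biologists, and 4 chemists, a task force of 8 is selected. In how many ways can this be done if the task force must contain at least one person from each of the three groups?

Total 8-person selections from all 16: C(16,8) = 12870.
Selections missing a whole group: no physicists → C(11,8) = 165; no biologists → C(9,8) = 9; no chemists → C(12,8) = 495.
Add back selections omitting two groups (i.e. drawn from a single group): C(5,8) + C(7,8) + C(4,8) = 0.
By inclusion–exclusion: 12870 − 669 + 0 = 12201.

12201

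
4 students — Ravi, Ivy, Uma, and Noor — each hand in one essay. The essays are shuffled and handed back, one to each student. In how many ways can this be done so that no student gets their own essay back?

Count assignments avoiding every fixed point. For any j of the 4 students fixed to their own essay, the other 4−j can be arranged in (4−j)! ways.
By inclusion–exclusion this is Σ_{j=0}^{4} (−1)^j C(4,j)·(4−j)!.
Computing: 24 − 24 + 12 − 4 + 1 = 9.

9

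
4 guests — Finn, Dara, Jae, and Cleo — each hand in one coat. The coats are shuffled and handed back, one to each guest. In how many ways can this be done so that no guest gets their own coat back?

9

This is the derangement count D_4: permutations of 4 items with no fixed point.
By inclusion–exclusion this is Σ_{j=0}^{4} (−1)^j C(4,j)·(4−j)!.
Computing: 24 − 24 + 12 − 4 + 1 = 9.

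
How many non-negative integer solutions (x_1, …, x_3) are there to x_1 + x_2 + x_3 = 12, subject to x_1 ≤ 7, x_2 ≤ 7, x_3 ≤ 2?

By stars and bars, unrestricted non-negative solutions to x_1+…+x_3 = 12 number C(12+2,2) = 91.
Subtract solutions that violate a single cap (substitute x_i' = x_i − (cap_i+1)): x_1 ≥ 8 gives C(6,2) = 15; x_2 ≥ 8 gives C(6,2) = 15; x_3 ≥ 3 gives C(11,2) = 55. Together 85.
Add back pairs where two caps are both exceeded: 0 + 3 + 3 = 6.
By inclusion–exclusion the count is 91 − 85 + 6 = 12.

12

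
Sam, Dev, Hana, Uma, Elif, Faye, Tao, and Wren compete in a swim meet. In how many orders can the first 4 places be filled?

1680

This is an ordered selection of 4 from 8: P(8,4).
That gives 8 × 7 × 6 × 5 = 1680.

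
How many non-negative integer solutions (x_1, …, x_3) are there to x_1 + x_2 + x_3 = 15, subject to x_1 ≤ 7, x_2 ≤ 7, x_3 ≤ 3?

Without the upper bounds there are C(17,2) = 136 ways to split 15 among 3 variables.
Subtract solutions that violate a single cap (substitute x_i' = x_i − (cap_i+1)): x_1 ≥ 8 gives C(9,2) = 36; x_2 ≥ 8 gives C(9,2) = 36; x_3 ≥ 4 gives C(13,2) = 78. Together 150.
Add back pairs where two caps are both exceeded: 0 + 10 + 10 = 20.
By inclusion–exclusion the count is 136 − 150 + 20 = 6.

6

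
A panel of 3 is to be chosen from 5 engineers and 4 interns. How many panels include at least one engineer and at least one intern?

With no constraint there are C(9,3) = 84 possible selections.
Selections missing a whole group: no engineers → C(4,3) = 4; no interns → C(5,3) = 10.
Both groups omitted at once is impossible, so 84 − 14 = 70.

70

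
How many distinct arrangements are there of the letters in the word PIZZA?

The 5 letters of PIZZA have repeats: Z appearing twice.
The number of distinct arrangements is 5!/(2!) = 120/2 = 60.

60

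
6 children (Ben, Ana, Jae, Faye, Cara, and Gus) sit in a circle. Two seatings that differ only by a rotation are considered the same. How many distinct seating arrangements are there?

Fix one person's seat to break rotational symmetry; the remaining 5 people can be arranged in (5)! = 120 ways.

120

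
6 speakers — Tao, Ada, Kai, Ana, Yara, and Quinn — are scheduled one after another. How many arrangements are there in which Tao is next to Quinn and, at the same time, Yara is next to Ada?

Treat {Tao,Quinn} as one block (2 orders) and {Yara,Ada} as another (2 orders).
That leaves 4 units to arrange: 2 × 2 × 4! = 4 × 24 = 96.

96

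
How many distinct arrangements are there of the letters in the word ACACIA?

60

The 6 letters of ACACIA have repeats: A appearing 3 times and C appearing twice.
So there are 6! / (3!·2!) = 60 distinguishable arrangements.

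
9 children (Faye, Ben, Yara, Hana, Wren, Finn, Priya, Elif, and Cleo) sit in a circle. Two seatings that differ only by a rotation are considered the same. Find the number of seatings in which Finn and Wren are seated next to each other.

10080

Glue Finn and Wren into a block (2 internal orders). Seating 8 units around a circle gives (7)! arrangements.
So 2 × (7)! = 2 × 5040 = 10080.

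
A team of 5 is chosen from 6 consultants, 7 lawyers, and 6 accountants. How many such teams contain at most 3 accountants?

Split by how many accountants are chosen (0 through 3).
Sum: C(6,0)·C(13,5) + C(6,1)·C(13,4) + C(6,2)·C(13,3) + C(6,3)·C(13,2) = 1287 + 4290 + 4290 + 1560 = 11427.

11427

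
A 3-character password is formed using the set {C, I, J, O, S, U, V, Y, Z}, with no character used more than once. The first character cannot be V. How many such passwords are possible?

The first character has 9−1 = 8 choices (anything except V).
The remaining 2 characters are filled from the other 8 symbols without repetition: 8 × 7 = 56.
Total: 8 × 56 = 448.

448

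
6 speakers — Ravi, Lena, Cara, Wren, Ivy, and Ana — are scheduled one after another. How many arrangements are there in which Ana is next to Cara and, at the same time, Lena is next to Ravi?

Treat {Ana,Cara} as one block (2 orders) and {Lena,Ravi} as another (2 orders).
That leaves 4 units to arrange: 2 × 2 × 4! = 4 × 24 = 96.

96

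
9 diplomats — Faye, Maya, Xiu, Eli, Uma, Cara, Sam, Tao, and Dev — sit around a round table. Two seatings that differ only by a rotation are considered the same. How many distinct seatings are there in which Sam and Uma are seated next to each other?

Treat {Sam, Uma} as one unit (2 internal orders) and seat the resulting 8 units around the table: (7)! circular arrangements.
So 2 × (7)! = 2 × 5040 = 10080.

10080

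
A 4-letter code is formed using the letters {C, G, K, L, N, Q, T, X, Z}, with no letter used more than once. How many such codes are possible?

3024

Choose and order 4 of the 9 symbols: the first letter has 9 options, the next 8, then 7, 6.
That product is 9 × 8 × 7 × 6 = 3024.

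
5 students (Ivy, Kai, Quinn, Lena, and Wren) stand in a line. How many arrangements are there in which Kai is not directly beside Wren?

72

There are 5! = 120 arrangements in all. If Kai and Wren are adjacent, merging them into one block gives 2·(4)! = 48 arrangements.
Complementary counting: 120 − 48 = 72.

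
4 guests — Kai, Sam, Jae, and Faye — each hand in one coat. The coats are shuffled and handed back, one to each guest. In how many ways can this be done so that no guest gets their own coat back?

Let Aᵢ be the assignments in which guest i gets their own coat. We want the size of the complement of A₁∪…∪A_4.
By inclusion–exclusion this is Σ_{j=0}^{4} (−1)^j C(4,j)·(4−j)!.
Computing: 24 − 24 + 12 − 4 + 1 = 9.

9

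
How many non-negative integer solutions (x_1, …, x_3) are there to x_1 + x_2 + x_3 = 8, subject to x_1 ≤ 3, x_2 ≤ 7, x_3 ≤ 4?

Without the upper bounds there are C(10,2) = 45 ways to split 8 among 3 variables.
Subtract solutions that violate a single cap (substitute x_i' = x_i − (cap_i+1)): x_1 ≥ 4 gives C(6,2) = 15; x_2 ≥ 8 gives C(2,2) = 1; x_3 ≥ 5 gives C(5,2) = 10. Together 26.
No two caps can be exceeded simultaneously, so the pair terms are all 0.
By inclusion–exclusion the count is 45 − 26 + 0 = 19.

19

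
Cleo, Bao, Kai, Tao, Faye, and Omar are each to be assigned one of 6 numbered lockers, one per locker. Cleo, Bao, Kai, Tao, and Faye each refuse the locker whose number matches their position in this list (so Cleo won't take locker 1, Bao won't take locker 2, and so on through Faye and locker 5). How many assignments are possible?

Let Aᵢ (for 1 ≤ i ≤ 5) be the placements that put person i in their forbidden locker. Any j of these fix j positions, leaving (6−j)! ways to fill the rest, and there are C(5,j) ways to pick which j.
By inclusion–exclusion, the number of valid placements is Σ_{j=0}^{5} (−1)^j C(5,j)·(6−j)!.
Computing: 720 − 600 + 240 − 60 + 10 − 1 = 309.

309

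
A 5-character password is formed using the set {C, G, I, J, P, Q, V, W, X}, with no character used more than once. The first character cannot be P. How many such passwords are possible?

The first character has 9−1 = 8 choices (anything except P).
The remaining 4 characters are filled from the other 8 symbols without repetition: 8 × 7 × 6 × 5 = 1680.
Total: 8 × 1680 = 13440.

13440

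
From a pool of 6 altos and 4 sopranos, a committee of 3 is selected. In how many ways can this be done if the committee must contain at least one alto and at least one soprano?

With no constraint there are C(10,3) = 120 possible selections.
Subtract selections that omit an entire group: no altos → C(4,3) = 4; no sopranos → C(6,3) = 20.
Both groups omitted at once is impossible, so 120 − 24 = 96.

96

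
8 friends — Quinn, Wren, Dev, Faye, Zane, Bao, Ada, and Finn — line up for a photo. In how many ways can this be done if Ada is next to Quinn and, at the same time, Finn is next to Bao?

Treat {Ada,Quinn} as one block (2 orders) and {Finn,Bao} as another (2 orders).
That leaves 6 units to arrange: 2 × 2 × 6! = 4 × 720 = 2880.

2880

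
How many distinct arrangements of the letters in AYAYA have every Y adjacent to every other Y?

4

Treat the 2 copies of Y as a single block. The multiset to arrange is then {YY, A, A, A}, 4 items in all.
That gives (4)!/(3!) = 4 arrangements.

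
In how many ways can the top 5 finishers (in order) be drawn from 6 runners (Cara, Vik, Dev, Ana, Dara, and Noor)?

There are 6 choices for 1st place, 5 for 2nd, and so on down to 2 for position 5.
That gives 6 × 5 × 4 × 3 × 2 = 720.

720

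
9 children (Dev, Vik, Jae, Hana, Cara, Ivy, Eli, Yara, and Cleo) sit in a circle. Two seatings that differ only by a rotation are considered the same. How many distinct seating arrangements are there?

40320

Fix one person's seat to break rotational symmetry; the remaining 8 people can be arranged in (8)! = 40320 ways.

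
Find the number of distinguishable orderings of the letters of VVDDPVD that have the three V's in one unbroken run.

Treat the 3 copies of V as a single block. The multiset to arrange is then {VVV, D, D, D, P}, 5 items in all.
That gives (5)!/(3!) = 20 arrangements.

20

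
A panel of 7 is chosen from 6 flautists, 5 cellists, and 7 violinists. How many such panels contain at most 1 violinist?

3564

Split by how many violinists are chosen (0 through 1).
Sum: C(7,0)·C(11,7) + C(7,1)·C(11,6) = 330 + 3234 = 3564.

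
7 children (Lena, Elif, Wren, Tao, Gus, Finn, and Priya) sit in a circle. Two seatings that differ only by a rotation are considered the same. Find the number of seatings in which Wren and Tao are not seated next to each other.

480

All circular seatings of 7 people number (6)! = 720.
Seatings with Wren beside Tao: treat them as a block with 2 internal orders, giving 2 × (5)! = 240.
Subtracting, 720 − 240 = 480.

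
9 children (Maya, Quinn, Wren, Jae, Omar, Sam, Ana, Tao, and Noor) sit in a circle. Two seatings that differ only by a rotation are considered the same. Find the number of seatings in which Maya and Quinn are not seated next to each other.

Without the restriction there are (8)! = 40320 seatings.
Those with Maya next to Quinn: fuse the pair into one unit and seat 8 units around a circle — 2·(7)! = 10080.
Subtracting, 40320 − 10080 = 30240.

30240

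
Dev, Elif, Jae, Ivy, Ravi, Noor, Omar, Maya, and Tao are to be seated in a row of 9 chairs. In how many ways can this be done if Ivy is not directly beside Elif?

282240

There are 9! = 362880 arrangements in all. If Ivy and Elif are adjacent, merging them into one block gives 2·(8)! = 80640 arrangements.
Complementary counting: 362880 − 80640 = 282240.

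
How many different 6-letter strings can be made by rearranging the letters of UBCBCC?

UBCBCC has 6 letters with B appearing twice and C appearing 3 times.
So there are 6! / (3!·2!) = 60 distinguishable arrangements.

60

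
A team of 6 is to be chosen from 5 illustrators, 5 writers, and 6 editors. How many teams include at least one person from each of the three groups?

Total 6-person selections from all 16: C(16,6) = 8008.
Subtract selections that omit an entire group: no illustrators → C(11,6) = 462; no writers → C(11,6) = 462; no editors → C(10,6) = 210.
Add back selections omitting two groups (i.e. drawn from a single group): C(5,6) + C(5,6) + C(6,6) = 1.
By inclusion–exclusion: 8008 − 1134 + 1 = 6875.

6875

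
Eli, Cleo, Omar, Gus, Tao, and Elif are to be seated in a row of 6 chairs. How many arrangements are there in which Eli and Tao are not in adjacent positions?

480

Of the 6! = 720 arrangements, those with Eli and Tao adjacent number 2 × 5! = 240 (treat the pair as a block with 2 internal orders).
So 720 − 240 = 480 arrangements keep them apart.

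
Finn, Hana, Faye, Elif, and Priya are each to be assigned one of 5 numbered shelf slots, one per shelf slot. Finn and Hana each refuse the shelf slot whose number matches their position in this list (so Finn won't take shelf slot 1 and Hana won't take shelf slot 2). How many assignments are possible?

Let Aᵢ (for i ∈ {1, 2}) be the placements that put person i in their forbidden shelf slot. Any j of these fix j positions, leaving (5−j)! ways to fill the rest, and there are C(2,j) ways to pick which j.
By inclusion–exclusion, the number of valid placements is Σ_{j=0}^{2} (−1)^j C(2,j)·(5−j)!.
Computing: 120 − 48 + 6 = 78.

78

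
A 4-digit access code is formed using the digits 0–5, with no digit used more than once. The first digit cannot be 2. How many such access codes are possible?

The first digit has 6−1 = 5 choices (anything except 2).
The remaining 3 digits are filled from the other 5 symbols without repetition: 5 × 4 × 3 = 60.
Total: 5 × 60 = 300.

300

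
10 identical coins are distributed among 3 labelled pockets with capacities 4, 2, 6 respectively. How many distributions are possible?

By stars and bars, unrestricted non-negative solutions to x_1+…+x_3 = 10 number C(10+2,2) = 66.
Subtract solutions that violate a single cap (substitute x_i' = x_i − (cap_i+1)): x_1 ≥ 5 gives C(7,2) = 21; x_2 ≥ 3 gives C(9,2) = 36; x_3 ≥ 7 gives C(5,2) = 10. Together 67.
Add back pairs where two caps are both exceeded: 6 + 0 + 1 = 7.
By inclusion–exclusion the count is 66 − 67 + 7 = 6.

6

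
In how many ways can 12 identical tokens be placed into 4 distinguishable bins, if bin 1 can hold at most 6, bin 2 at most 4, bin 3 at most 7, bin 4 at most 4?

By stars and bars, unrestricted non-negative solutions to x_1+…+x_4 = 12 number C(12+3,3) = 455.
Subtract solutions that violate a single cap (substitute x_i' = x_i − (cap_i+1)): x_1 ≥ 7 gives C(8,3) = 56; x_2 ≥ 5 gives C(10,3) = 120; x_3 ≥ 8 gives C(7,3) = 35; x_4 ≥ 5 gives C(10,3) = 120. Together 331.
Add back pairs where two caps are both exceeded: 1 + 0 + 1 + 0 + 10 + 0 = 12.
By inclusion–exclusion the count is 455 − 331 + 12 = 136.

136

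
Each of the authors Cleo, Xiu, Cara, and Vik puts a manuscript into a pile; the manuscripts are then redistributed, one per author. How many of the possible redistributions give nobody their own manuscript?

Count assignments avoiding every fixed point. For any j of the 4 authors fixed to their own manuscript, the other 4−j can be arranged in (4−j)! ways.
By inclusion–exclusion this is Σ_{j=0}^{4} (−1)^j C(4,j)·(4−j)!.
Computing: 24 − 24 + 12 − 4 + 1 = 9.

9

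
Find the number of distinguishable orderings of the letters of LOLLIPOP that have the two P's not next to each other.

1260

Total arrangements of LOLLIPOP: 8!/(3!·2!·2!) = 1680.
Arrangements with the P's together: treat PP as one letter, giving (7)!/(3!·2!) = 420.
Hence 1680 − 420 = 1260.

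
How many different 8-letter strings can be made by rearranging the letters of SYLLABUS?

SYLLABUS has 8 letters with L appearing twice and S appearing twice.
The number of distinct arrangements is 8!/(2!·2!) = 40320/4 = 10080.

10080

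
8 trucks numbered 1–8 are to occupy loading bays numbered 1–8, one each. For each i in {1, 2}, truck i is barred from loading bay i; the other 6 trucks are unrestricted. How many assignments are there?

30960

Let Aᵢ (for i ∈ {1, 2}) be the placements that put truck i in its forbidden loading bay. Any j of these fix j positions, leaving (8−j)! ways to fill the rest, and there are C(2,j) ways to pick which j.
By inclusion–exclusion, the number of valid placements is Σ_{j=0}^{2} (−1)^j C(2,j)·(8−j)!.
Computing: 40320 − 10080 + 720 = 30960.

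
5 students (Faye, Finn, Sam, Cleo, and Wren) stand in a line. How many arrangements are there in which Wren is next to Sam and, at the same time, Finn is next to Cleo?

Treat {Wren,Sam} as one block (2 orders) and {Finn,Cleo} as another (2 orders).
That leaves 3 units to arrange: 2 × 2 × 3! = 4 × 6 = 24.

24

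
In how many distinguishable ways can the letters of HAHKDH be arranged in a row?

Letter multiplicities in HAHKDH: A×1, D×1, H×3, K×1.
The number of distinct arrangements is 6!/(3!) = 720/6 = 120.

120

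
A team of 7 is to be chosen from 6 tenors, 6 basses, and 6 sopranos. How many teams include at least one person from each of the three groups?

29448

Total 7-person selections from all 18: C(18,7) = 31824.
Subtract selections that omit an entire group: no tenors → C(12,7) = 792; no basses → C(12,7) = 792; no sopranos → C(12,7) = 792.
Add back selections omitting two groups (i.e. drawn from a single group): C(6,7) + C(6,7) + C(6,7) = 0.
By inclusion–exclusion: 31824 − 2376 + 0 = 29448.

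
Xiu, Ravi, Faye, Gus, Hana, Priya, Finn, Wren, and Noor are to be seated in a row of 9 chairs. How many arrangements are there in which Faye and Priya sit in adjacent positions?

Treat {Faye, Priya} as a single unit. There are 8 units to order, and the pair itself can be ordered 2 ways.
That gives 2 × 8! = 2 × 40320 = 80640.

80640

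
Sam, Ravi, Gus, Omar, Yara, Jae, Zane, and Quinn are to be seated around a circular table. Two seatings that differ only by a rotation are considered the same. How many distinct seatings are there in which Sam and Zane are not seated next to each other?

All circular seatings of 8 people number (7)! = 5040.
Those with Sam next to Zane: fuse the pair into one unit and seat 7 units around a circle — 2·(6)! = 1440.
Subtracting, 5040 − 1440 = 3600.

3600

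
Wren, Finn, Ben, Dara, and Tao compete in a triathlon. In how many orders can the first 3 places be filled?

This is an ordered selection of 3 from 5: P(5,3).
That gives 5 × 4 × 3 = 60.

60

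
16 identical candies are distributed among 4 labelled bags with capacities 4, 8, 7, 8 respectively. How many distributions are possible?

240

Without the upper bounds there are C(19,3) = 969 ways to split 16 among 4 bags.
Subtract solutions that violate a single cap (substitute x_i' = x_i − (cap_i+1)): x_1 ≥ 5 gives C(14,3) = 364; x_2 ≥ 9 gives C(10,3) = 120; x_3 ≥ 8 gives C(11,3) = 165; x_4 ≥ 9 gives C(10,3) = 120. Together 769.
Add back pairs where two caps are both exceeded: 10 + 20 + 10 + 0 + 0 + 0 = 40.
By inclusion–exclusion the count is 969 − 769 + 40 = 240.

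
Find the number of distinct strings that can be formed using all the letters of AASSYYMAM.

7560

Letter multiplicities in AASSYYMAM: A×3, M×2, S×2, Y×2.
Dividing 9! = 362880 by 3!·2!·2!·2! = 48 for the repeated letters gives 7560.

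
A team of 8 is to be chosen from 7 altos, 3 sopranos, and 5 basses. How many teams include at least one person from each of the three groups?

5894

With no constraint there are C(15,8) = 6435 possible selections.
Subtract selections that omit an entire group: no altos → C(8,8) = 1; no sopranos → C(12,8) = 495; no basses → C(10,8) = 45.
Add back selections omitting two groups (i.e. drawn from a single group): C(7,8) + C(3,8) + C(5,8) = 0.
By inclusion–exclusion: 6435 − 541 + 0 = 5894.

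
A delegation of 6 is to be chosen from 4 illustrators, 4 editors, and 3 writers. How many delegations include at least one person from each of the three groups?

420

Total 6-person selections from all 11: C(11,6) = 462.
Subtract selections that omit an entire group: no illustrators → C(7,6) = 7; no editors → C(7,6) = 7; no writers → C(8,6) = 28.
Add back selections omitting two groups (i.e. drawn from a single group): C(4,6) + C(4,6) + C(3,6) = 0.
By inclusion–exclusion: 462 − 42 + 0 = 420.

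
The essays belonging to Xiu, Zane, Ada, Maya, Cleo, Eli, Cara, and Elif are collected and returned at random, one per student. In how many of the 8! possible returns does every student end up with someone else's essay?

Count assignments avoiding every fixed point. For any j of the 8 students fixed to their own essay, the other 8−j can be arranged in (8−j)! ways.
By inclusion–exclusion this is Σ_{j=0}^{8} (−1)^j C(8,j)·(8−j)!.
Computing: 40320 − 40320 + 20160 − 6720 + 1680 − 336 + 56 − 8 + 1 = 14833.

14833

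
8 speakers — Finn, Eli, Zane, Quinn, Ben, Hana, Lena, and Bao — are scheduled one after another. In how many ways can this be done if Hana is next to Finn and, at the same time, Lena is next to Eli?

2880

Treat {Hana,Finn} as one block (2 orders) and {Lena,Eli} as another (2 orders).
That leaves 6 units to arrange: 2 × 2 × 6! = 4 × 720 = 2880.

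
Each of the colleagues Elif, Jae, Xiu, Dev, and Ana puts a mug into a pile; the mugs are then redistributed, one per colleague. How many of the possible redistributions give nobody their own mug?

44

This is the derangement count D_5: permutations of 5 items with no fixed point.
By inclusion–exclusion this is Σ_{j=0}^{5} (−1)^j C(5,j)·(5−j)!.
Computing: 120 − 120 + 60 − 20 + 5 − 1 = 44.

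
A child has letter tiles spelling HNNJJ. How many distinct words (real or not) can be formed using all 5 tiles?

30

HNNJJ has 5 letters with J appearing twice and N appearing twice.
Dividing 5! = 120 by 2!·2! = 4 for the repeated letters gives 30.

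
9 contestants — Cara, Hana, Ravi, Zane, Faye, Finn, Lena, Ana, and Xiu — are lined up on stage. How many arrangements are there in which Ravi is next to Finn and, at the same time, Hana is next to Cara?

Treat {Ravi,Finn} as one block (2 orders) and {Hana,Cara} as another (2 orders).
That leaves 7 units to arrange: 2 × 2 × 7! = 4 × 5040 = 20160.

20160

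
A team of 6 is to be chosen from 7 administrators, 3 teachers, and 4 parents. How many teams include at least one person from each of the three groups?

With no constraint there are C(14,6) = 3003 possible selections.
Selections missing a whole group: no administrators → C(7,6) = 7; no teachers → C(11,6) = 462; no parents → C(10,6) = 210.
Add back selections omitting two groups (i.e. drawn from a single group): C(7,6) + C(3,6) + C(4,6) = 7.
By inclusion–exclusion: 3003 − 679 + 7 = 2331.

2331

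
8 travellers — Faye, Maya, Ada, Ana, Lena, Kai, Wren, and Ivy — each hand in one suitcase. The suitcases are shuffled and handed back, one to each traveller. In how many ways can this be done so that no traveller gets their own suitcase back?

14833

Count assignments avoiding every fixed point. For any j of the 8 travellers fixed to their own suitcase, the other 8−j can be arranged in (8−j)! ways.
By inclusion–exclusion this is Σ_{j=0}^{8} (−1)^j C(8,j)·(8−j)!.
Computing: 40320 − 40320 + 20160 − 6720 + 1680 − 336 + 56 − 8 + 1 = 14833.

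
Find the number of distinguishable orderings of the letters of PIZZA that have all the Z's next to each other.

24

Treat the 2 copies of Z as a single block. The multiset to arrange is then {ZZ, A, I, P}, 4 items in all.
All 4 items are distinct, so there are (4)! = 24 arrangements.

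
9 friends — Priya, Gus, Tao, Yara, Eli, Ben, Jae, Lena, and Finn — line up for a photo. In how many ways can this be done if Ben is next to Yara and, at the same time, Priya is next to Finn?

Treat {Ben,Yara} as one block (2 orders) and {Priya,Finn} as another (2 orders).
That leaves 7 units to arrange: 2 × 2 × 7! = 4 × 5040 = 20160.

20160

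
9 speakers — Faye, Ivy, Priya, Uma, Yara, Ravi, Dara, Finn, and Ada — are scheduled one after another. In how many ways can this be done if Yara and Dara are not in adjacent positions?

282240

Of the 9! = 362880 arrangements, those with Yara and Dara adjacent number 2 × 8! = 80640 (treat the pair as a block with 2 internal orders).
So 362880 − 80640 = 282240 arrangements keep them apart.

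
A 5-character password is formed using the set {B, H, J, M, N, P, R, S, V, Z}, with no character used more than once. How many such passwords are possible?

Choose and order 5 of the 10 symbols: the first character has 10 options, the next 9, and so on down to 6.
That product is 10 × 9 × 8 × 7 × 6 = 30240.

30240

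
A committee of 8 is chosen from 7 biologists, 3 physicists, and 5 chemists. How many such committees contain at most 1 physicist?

Split by how many physicists are chosen (0 through 1).
Sum: C(3,0)·C(12,8) + C(3,1)·C(12,7) = 495 + 2376 = 2871.

2871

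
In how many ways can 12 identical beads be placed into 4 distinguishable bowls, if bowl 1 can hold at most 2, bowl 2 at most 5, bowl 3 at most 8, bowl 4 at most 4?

71

By stars and bars, unrestricted non-negative solutions to x_1+…+x_4 = 12 number C(12+3,3) = 455.
Subtract solutions that violate a single cap (substitute x_i' = x_i − (cap_i+1)): x_1 ≥ 3 gives C(12,3) = 220; x_2 ≥ 6 gives C(9,3) = 84; x_3 ≥ 9 gives C(6,3) = 20; x_4 ≥ 5 gives C(10,3) = 120. Together 444.
Add back pairs where two caps are both exceeded: 20 + 1 + 35 + 0 + 4 + 0 = 60.
By inclusion–exclusion the count is 455 − 444 + 60 = 71.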